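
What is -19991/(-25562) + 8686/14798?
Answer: 258929175/189133238 ≈ 1.3690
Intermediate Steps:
-19991/(-25562) + 8686/14798 = -19991*(-1/25562) + 8686*(1/14798) = 19991/25562 + 4343/7399 = 258929175/189133238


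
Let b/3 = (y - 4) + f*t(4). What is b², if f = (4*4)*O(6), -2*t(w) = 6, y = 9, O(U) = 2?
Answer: 74529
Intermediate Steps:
t(w) = -3 (t(w) = -½*6 = -3)
f = 32 (f = (4*4)*2 = 16*2 = 32)
b = -273 (b = 3*((9 - 4) + 32*(-3)) = 3*(5 - 96) = 3*(-91) = -273)
b² = (-273)² = 74529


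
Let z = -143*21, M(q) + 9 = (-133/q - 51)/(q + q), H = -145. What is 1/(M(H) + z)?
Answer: -21025/63323669 ≈ -0.00033202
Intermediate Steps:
M(q) = -9 + (-51 - 133/q)/(2*q) (M(q) = -9 + (-133/q - 51)/(q + q) = -9 + (-51 - 133/q)/((2*q)) = -9 + (-51 - 133/q)*(1/(2*q)) = -9 + (-51 - 133/q)/(2*q))
z = -3003
1/(M(H) + z) = 1/((-9 - 133/2/(-145)² - 51/2/(-145)) - 3003) = 1/((-9 - 133/2*1/21025 - 51/2*(-1/145)) - 3003) = 1/((-9 - 133/42050 + 51/290) - 3003) = 1/(-185594/21025 - 3003) = 1/(-63323669/21025) = -21025/63323669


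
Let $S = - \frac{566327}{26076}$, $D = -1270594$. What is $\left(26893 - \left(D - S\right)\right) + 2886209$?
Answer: $\frac{109093490569}{26076} \approx 4.1837 \cdot 10^{6}$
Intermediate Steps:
$S = - \frac{566327}{26076}$ ($S = \left(-566327\right) \frac{1}{26076} = - \frac{566327}{26076} \approx -21.718$)
$\left(26893 - \left(D - S\right)\right) + 2886209 = \left(26893 - - \frac{33131442817}{26076}\right) + 2886209 = \left(26893 + \left(- \frac{566327}{26076} + 1270594\right)\right) + 2886209 = \left(26893 + \frac{33131442817}{26076}\right) + 2886209 = \frac{33832704685}{26076} + 2886209 = \frac{109093490569}{26076}$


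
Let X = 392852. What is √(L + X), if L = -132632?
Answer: 2*√65055 ≈ 510.12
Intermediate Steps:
√(L + X) = √(-132632 + 392852) = √260220 = 2*√65055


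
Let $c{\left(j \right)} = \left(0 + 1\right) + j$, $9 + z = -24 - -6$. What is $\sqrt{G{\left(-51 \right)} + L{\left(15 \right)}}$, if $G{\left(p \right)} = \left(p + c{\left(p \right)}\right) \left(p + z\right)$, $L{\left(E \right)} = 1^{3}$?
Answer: $\sqrt{7879} \approx 88.764$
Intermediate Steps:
$z = -27$ ($z = -9 - 18 = -27$)
$L{\left(E \right)} = 1$
$c{\left(j \right)} = 1 + j$
$G{\left(p \right)} = \left(1 + 2 p\right) \left(-27 + p\right)$ ($G{\left(p \right)} = \left(p + \left(1 + p\right)\right) \left(p - 27\right) = \left(1 + 2 p\right) \left(-27 + p\right)$)
$\sqrt{G{\left(-51 \right)} + L{\left(15 \right)}} = \sqrt{\left(-27 - -2703 + 2 \left(-51\right)^{2}\right) + 1} = \sqrt{\left(-27 + 2703 + 2 \cdot 2601\right) + 1} = \sqrt{\left(-27 + 2703 + 5202\right) + 1} = \sqrt{7878 + 1} = \sqrt{7879}$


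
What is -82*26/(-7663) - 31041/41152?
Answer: -150131119/315347776 ≈ -0.47608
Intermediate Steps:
-82*26/(-7663) - 31041/41152 = -2132*(-1/7663) - 31041*1/41152 = 2132/7663 - 31041/41152 = -150131119/315347776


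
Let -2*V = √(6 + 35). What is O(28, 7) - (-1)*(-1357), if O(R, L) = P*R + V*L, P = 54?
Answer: 155 - 7*√41/2 ≈ 132.59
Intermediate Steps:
V = -√41/2 (V = -√(6 + 35)/2 = -√41/2 ≈ -3.2016)
O(R, L) = 54*R - L*√41/2 (O(R, L) = 54*R + (-√41/2)*L = 54*R - L*√41/2)
O(28, 7) - (-1)*(-1357) = (54*28 - ½*7*√41) - (-1)*(-1357) = (1512 - 7*√41/2) - 1*1357 = (1512 - 7*√41/2) - 1357 = 155 - 7*√41/2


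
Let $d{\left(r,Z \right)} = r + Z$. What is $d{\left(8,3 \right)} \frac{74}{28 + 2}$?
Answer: $\frac{407}{15} \approx 27.133$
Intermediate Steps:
$d{\left(r,Z \right)} = Z + r$
$d{\left(8,3 \right)} \frac{74}{28 + 2} = \left(3 + 8\right) \frac{74}{28 + 2} = 11 \cdot \frac{74}{30} = 11 \cdot 74 \cdot \frac{1}{30} = 11 \cdot \frac{37}{15} = \frac{407}{15}$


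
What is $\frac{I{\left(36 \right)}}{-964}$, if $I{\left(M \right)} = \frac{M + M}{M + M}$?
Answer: $- \frac{1}{964} \approx -0.0010373$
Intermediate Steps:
$I{\left(M \right)} = 1$ ($I{\left(M \right)} = \frac{2 M}{2 M} = 2 M \frac{1}{2 M} = 1$)
$\frac{I{\left(36 \right)}}{-964} = 1 \frac{1}{-964} = 1 \left(- \frac{1}{964}\right) = - \frac{1}{964}$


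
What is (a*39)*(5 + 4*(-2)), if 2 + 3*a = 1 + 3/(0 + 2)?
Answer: -39/2 ≈ -19.500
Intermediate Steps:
a = ⅙ (a = -⅔ + (1 + 3/(0 + 2))/3 = -⅔ + (1 + 3/2)/3 = -⅔ + (⅓)*(5/2) = -⅔ + ⅚ = ⅙ ≈ 0.16667)
(a*39)*(5 + 4*(-2)) = ((⅙)*39)*(5 + 4*(-2)) = 13*(5 - 8)/2 = (13/2)*(-3) = -39/2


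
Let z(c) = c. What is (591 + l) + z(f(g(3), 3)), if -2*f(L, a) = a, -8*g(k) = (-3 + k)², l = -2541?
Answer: -3903/2 ≈ -1951.5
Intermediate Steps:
g(k) = -(-3 + k)²/8
f(L, a) = -a/2
(591 + l) + z(f(g(3), 3)) = (591 - 2541) - ½*3 = -1950 - 3/2 = -3903/2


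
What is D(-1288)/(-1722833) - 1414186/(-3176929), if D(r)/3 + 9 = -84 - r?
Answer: 346431002639/781902588551 ≈ 0.44306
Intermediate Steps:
D(r) = -279 - 3*r (D(r) = -27 + 3*(-84 - r) = -27 + (-252 - 3*r) = -279 - 3*r)
D(-1288)/(-1722833) - 1414186/(-3176929) = (-279 - 3*(-1288))/(-1722833) - 1414186/(-3176929) = (-279 + 3864)*(-1/1722833) - 1414186*(-1/3176929) = 3585*(-1/1722833) + 1414186/3176929 = -3585/1722833 + 1414186/3176929 = 346431002639/781902588551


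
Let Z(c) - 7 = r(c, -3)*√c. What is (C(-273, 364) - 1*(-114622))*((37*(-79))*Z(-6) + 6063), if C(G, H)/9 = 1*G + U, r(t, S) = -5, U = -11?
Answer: -1613526268 + 1637844590*I*√6 ≈ -1.6135e+9 + 4.0119e+9*I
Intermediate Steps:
Z(c) = 7 - 5*√c
C(G, H) = -99 + 9*G (C(G, H) = 9*(1*G - 11) = 9*(G - 11) = 9*(-11 + G) = -99 + 9*G)
(C(-273, 364) - 1*(-114622))*((37*(-79))*Z(-6) + 6063) = ((-99 + 9*(-273)) - 1*(-114622))*((37*(-79))*(7 - 5*I*√6) + 6063) = ((-99 - 2457) + 114622)*(-2923*(7 - 5*I*√6) + 6063) = (-2556 + 114622)*(-2923*(7 - 5*I*√6) + 6063) = 112066*((-20461 + 14615*I*√6) + 6063) = 112066*(-14398 + 14615*I*√6) = -1613526268 + 1637844590*I*√6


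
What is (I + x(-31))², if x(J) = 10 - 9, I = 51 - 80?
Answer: 784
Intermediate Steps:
I = -29
x(J) = 1
(I + x(-31))² = (-29 + 1)² = (-28)² = 784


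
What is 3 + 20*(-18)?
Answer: -357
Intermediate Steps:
3 + 20*(-18) = 3 - 360 = -357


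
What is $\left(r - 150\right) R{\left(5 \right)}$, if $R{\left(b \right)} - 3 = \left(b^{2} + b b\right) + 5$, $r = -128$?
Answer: $-16124$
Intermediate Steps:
$R{\left(b \right)} = 8 + 2 b^{2}$ ($R{\left(b \right)} = 3 + \left(\left(b^{2} + b b\right) + 5\right) = 3 + \left(\left(b^{2} + b^{2}\right) + 5\right) = 3 + \left(2 b^{2} + 5\right) = 3 + \left(5 + 2 b^{2}\right) = 8 + 2 b^{2}$)
$\left(r - 150\right) R{\left(5 \right)} = \left(-128 - 150\right) \left(8 + 2 \cdot 5^{2}\right) = - 278 \left(8 + 2 \cdot 25\right) = - 278 \left(8 + 50\right) = \left(-278\right) 58 = -16124$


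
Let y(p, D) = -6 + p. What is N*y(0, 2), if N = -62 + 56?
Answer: 36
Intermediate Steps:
N = -6
N*y(0, 2) = -6*(-6 + 0) = -6*(-6) = 36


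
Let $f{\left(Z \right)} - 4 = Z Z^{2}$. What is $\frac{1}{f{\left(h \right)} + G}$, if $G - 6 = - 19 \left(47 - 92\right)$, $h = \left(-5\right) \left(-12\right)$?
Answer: $\frac{1}{216865} \approx 4.6112 \cdot 10^{-6}$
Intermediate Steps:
$h = 60$
$G = 861$ ($G = 6 - 19 \left(47 - 92\right) = 6 - -855 = 6 + 855 = 861$)
$f{\left(Z \right)} = 4 + Z^{3}$ ($f{\left(Z \right)} = 4 + Z Z^{2} = 4 + Z^{3}$)
$\frac{1}{f{\left(h \right)} + G} = \frac{1}{\left(4 + 60^{3}\right) + 861} = \frac{1}{\left(4 + 216000\right) + 861} = \frac{1}{216004 + 861} = \frac{1}{216865}$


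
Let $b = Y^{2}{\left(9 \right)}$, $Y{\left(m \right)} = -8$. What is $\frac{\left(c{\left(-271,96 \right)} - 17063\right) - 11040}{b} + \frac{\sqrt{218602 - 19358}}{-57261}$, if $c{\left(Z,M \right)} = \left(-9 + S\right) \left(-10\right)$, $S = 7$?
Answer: $- \frac{28083}{64} - \frac{2 \sqrt{49811}}{57261} \approx -438.8$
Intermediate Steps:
$b = 64$ ($b = \left(-8\right)^{2} = 64$)
$c{\left(Z,M \right)} = 20$ ($c{\left(Z,M \right)} = \left(-9 + 7\right) \left(-10\right) = \left(-2\right) \left(-10\right) = 20$)
$\frac{\left(c{\left(-271,96 \right)} - 17063\right) - 11040}{b} + \frac{\sqrt{218602 - 19358}}{-57261} = \frac{\left(20 - 17063\right) - 11040}{64} + \frac{\sqrt{218602 - 19358}}{-57261} = \left(-17043 - 11040\right) \frac{1}{64} + \sqrt{199244} \left(- \frac{1}{57261}\right) = \left(-28083\right) \frac{1}{64} + 2 \sqrt{49811} \left(- \frac{1}{57261}\right) = - \frac{28083}{64} - \frac{2 \sqrt{49811}}{57261}$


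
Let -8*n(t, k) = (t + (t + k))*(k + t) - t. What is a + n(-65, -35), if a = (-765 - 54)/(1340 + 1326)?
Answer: -22084421/10664 ≈ -2070.9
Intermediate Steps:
n(t, k) = t/8 - (k + t)*(k + 2*t)/8 (n(t, k) = -((t + (t + k))*(k + t) - t)/8 = -((t + (k + t))*(k + t) - t)/8 = -((k + 2*t)*(k + t) - t)/8 = -((k + t)*(k + 2*t) - t)/8 = -(-t + (k + t)*(k + 2*t))/8 = t/8 - (k + t)*(k + 2*t)/8)
a = -819/2666 ≈ -0.30720
a + n(-65, -35) = -819/2666 + (-1/4*(-65)**2 - 1/8*(-35)**2 + (1/8)*(-65) - 3/8*(-35)*(-65)) = -819/2666 + (-1/4*4225 - 1/8*1225 - 65/8 - 6825/8) = -819/2666 + (-4225/4 - 1225/8 - 65/8 - 6825/8) = -819/2666 - 16565/8 = -22084421/10664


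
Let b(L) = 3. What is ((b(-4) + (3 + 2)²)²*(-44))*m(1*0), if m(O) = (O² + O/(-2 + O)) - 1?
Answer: 34496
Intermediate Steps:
m(O) = -1 + O² + O/(-2 + O) (m(O) = (O² + O/(-2 + O)) - 1 = -1 + O² + O/(-2 + O))
((b(-4) + (3 + 2)²)²*(-44))*m(1*0) = ((3 + (3 + 2)²)²*(-44))*((2 + (1*0)³ - 2*(1*0)²)/(-2 + 1*0)) = ((3 + 5²)²*(-44))*((2 + 0³ - 2*0²)/(-2 + 0)) = ((3 + 25)²*(-44))*((2 + 0 - 2*0)/(-2)) = (28²*(-44))*(-(2 + 0 + 0)/2) = (784*(-44))*(-½*2) = -34496*(-1) = 34496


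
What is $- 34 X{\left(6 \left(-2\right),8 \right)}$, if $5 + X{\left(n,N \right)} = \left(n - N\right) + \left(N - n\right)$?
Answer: $170$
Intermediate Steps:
$X{\left(n,N \right)} = -5$ ($X{\left(n,N \right)} = -5 + \left(\left(n - N\right) + \left(N - n\right)\right) = -5 + 0 = -5$)
$- 34 X{\left(6 \left(-2\right),8 \right)} = \left(-34\right) \left(-5\right) = 170$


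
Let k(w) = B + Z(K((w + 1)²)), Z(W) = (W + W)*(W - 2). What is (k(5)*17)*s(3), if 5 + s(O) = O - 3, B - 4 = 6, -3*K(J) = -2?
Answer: -6290/9 ≈ -698.89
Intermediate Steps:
K(J) = ⅔ (K(J) = -⅓*(-2) = ⅔)
B = 10 (B = 4 + 6 = 10)
s(O) = -8 + O (s(O) = -5 + (O - 3) = -5 + (-3 + O) = -8 + O)
Z(W) = 2*W*(-2 + W) (Z(W) = (2*W)*(-2 + W) = 2*W*(-2 + W))
k(w) = 74/9 (k(w) = 10 + 2*(⅔)*(-2 + ⅔) = 10 + 2*(⅔)*(-4/3) = 10 - 16/9 = 74/9)
(k(5)*17)*s(3) = ((74/9)*17)*(-8 + 3) = (1258/9)*(-5) = -6290/9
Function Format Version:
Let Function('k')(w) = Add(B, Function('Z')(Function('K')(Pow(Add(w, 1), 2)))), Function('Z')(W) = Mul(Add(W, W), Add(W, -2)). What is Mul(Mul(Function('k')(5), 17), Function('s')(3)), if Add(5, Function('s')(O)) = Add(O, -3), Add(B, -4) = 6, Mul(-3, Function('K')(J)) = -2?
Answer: Rational(-6290, 9) ≈ -698.89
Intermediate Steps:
Function('K')(J) = Rational(2, 3) (Function('K')(J) = Mul(Rational(-1, 3), -2) = Rational(2, 3))
B = 10 (B = Add(4, 6) = 10)
Function('s')(O) = Add(-8, O) (Function('s')(O) = Add(-5, Add(O, -3)) = Add(-5, Add(-3, O)) = Add(-8, O))
Function('Z')(W) = Mul(2, W, Add(-2, W)) (Function('Z')(W) = Mul(Mul(2, W), Add(-2, W)) = Mul(2, W, Add(-2, W)))
Function('k')(w) = Rational(74, 9) (Function('k')(w) = Add(10, Mul(2, Rational(2, 3), Add(-2, Rational(2, 3)))) = Add(10, Mul(2, Rational(2, 3), Rational(-4, 3))) = Add(10, Rational(-16, 9)) = Rational(74, 9))
Mul(Mul(Function('k')(5), 17), Function('s')(3)) = Mul(Mul(Rational(74, 9), 17), Add(-8, 3)) = Mul(Rational(1258, 9), -5) = Rational(-6290, 9)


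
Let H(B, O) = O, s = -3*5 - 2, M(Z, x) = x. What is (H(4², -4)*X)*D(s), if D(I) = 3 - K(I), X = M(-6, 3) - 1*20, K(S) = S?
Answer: 1360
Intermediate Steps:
s = -17 (s = -15 - 2 = -17)
X = -17 (X = 3 - 1*20 = 3 - 20 = -17)
D(I) = 3 - I
(H(4², -4)*X)*D(s) = (-4*(-17))*(3 - 1*(-17)) = 68*(3 + 17) = 68*20 = 1360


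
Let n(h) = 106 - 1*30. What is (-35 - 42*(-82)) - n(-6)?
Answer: 3333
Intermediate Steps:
n(h) = 76 (n(h) = 106 - 30 = 76)
(-35 - 42*(-82)) - n(-6) = (-35 - 42*(-82)) - 1*76 = (-35 + 3444) - 76 = 3409 - 76 = 3333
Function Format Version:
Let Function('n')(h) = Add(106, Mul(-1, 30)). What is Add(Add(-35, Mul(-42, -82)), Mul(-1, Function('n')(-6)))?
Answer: 3333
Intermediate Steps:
Function('n')(h) = 76 (Function('n')(h) = Add(106, -30) = 76)
Add(Add(-35, Mul(-42, -82)), Mul(-1, Function('n')(-6))) = Add(Add(-35, Mul(-42, -82)), Mul(-1, 76)) = Add(Add(-35, 3444), -76) = Add(3409, -76) = 3333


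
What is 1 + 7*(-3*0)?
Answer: 1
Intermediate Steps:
1 + 7*(-3*0) = 1 + 7*0 = 1 + 0 = 1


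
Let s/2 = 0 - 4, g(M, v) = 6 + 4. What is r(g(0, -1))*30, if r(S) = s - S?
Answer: -540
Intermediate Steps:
g(M, v) = 10
s = -8 (s = 2*(0 - 4) = 2*(-4) = -8)
r(S) = -8 - S
r(g(0, -1))*30 = (-8 - 1*10)*30 = (-8 - 10)*30 = -18*30 = -540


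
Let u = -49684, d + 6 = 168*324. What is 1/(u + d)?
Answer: 1/4742 ≈ 0.00021088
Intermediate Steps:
d = 54426 (d = -6 + 168*324 = -6 + 54432 = 54426)
1/(u + d) = 1/(-49684 + 54426) = 1/4742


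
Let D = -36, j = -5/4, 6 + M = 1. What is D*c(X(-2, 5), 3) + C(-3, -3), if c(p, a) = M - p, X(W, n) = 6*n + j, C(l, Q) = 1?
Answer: 1216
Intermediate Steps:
M = -5 (M = -6 + 1 = -5)
j = -5/4 (j = -5*1/4 = -5/4 ≈ -1.2500)
X(W, n) = -5/4 + 6*n (X(W, n) = 6*n - 5/4 = -5/4 + 6*n)
c(p, a) = -5 - p
D*c(X(-2, 5), 3) + C(-3, -3) = -36*(-5 - (-5/4 + 6*5)) + 1 = -36*(-5 - (-5/4 + 30)) + 1 = -36*(-5 - 1*115/4) + 1 = -36*(-5 - 115/4) + 1 = -36*(-135/4) + 1 = 1215 + 1 = 1216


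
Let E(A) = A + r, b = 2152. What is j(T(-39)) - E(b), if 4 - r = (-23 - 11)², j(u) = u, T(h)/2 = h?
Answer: -1078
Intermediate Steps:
T(h) = 2*h
r = -1152 (r = 4 - (-23 - 11)² = 4 - 1*(-34)² = 4 - 1*1156 = 4 - 1156 = -1152)
E(A) = -1152 + A (E(A) = A - 1152 = -1152 + A)
j(T(-39)) - E(b) = 2*(-39) - (-1152 + 2152) = -78 - 1*1000 = -78 - 1000 = -1078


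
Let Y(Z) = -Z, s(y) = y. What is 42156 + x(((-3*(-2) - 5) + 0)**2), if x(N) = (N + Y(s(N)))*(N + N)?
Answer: 42156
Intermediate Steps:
x(N) = 0 (x(N) = (N - N)*(N + N) = 0*(2*N) = 0)
42156 + x(((-3*(-2) - 5) + 0)**2) = 42156 + 0 = 42156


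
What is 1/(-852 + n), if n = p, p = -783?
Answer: -1/1635 ≈ -0.00061162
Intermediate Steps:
n = -783
1/(-852 + n) = 1/(-852 - 783) = 1/(-1635) = -1/1635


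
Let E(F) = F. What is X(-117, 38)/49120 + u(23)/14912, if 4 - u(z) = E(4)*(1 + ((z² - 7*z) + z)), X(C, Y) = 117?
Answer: -1173109/11444960 ≈ -0.10250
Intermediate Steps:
u(z) = -4*z² + 24*z (u(z) = 4 - 4*(1 + ((z² - 7*z) + z)) = 4 - 4*(1 + (z² - 6*z)) = 4 - 4*(1 + z² - 6*z) = 4 - (4 - 24*z + 4*z²) = 4 + (-4 - 4*z² + 24*z) = -4*z² + 24*z)
X(-117, 38)/49120 + u(23)/14912 = 117/49120 + (4*23*(6 - 1*23))/14912 = 117*(1/49120) + (4*23*(6 - 23))*(1/14912) = 117/49120 + (4*23*(-17))*(1/14912) = 117/49120 - 1564*1/14912 = 117/49120 - 391/3728 = -1173109/11444960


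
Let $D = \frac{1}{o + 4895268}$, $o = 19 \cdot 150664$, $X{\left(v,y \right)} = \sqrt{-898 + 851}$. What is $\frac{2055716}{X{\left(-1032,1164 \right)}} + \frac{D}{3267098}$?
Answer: $\frac{1}{25345767300632} - \frac{2055716 i \sqrt{47}}{47} \approx 3.9454 \cdot 10^{-14} - 2.9986 \cdot 10^{5} i$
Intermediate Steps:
$X{\left(v,y \right)} = i \sqrt{47}$ ($X{\left(v,y \right)} = \sqrt{-47} = i \sqrt{47}$)
$o = 2862616$
$D = \frac{1}{7757884}$ ($D = \frac{1}{2862616 + 4895268} = \frac{1}{7757884} \approx 1.289 \cdot 10^{-7}$)
$\frac{2055716}{X{\left(-1032,1164 \right)}} + \frac{D}{3267098} = \frac{2055716}{i \sqrt{47}} + \frac{1}{7757884 \cdot 3267098} = 2055716 \left(- \frac{i \sqrt{47}}{47}\right) + \frac{1}{7757884} \cdot \frac{1}{3267098} = - \frac{2055716 i \sqrt{47}}{47} + \frac{1}{25345767300632} = \frac{1}{25345767300632} - \frac{2055716 i \sqrt{47}}{47}$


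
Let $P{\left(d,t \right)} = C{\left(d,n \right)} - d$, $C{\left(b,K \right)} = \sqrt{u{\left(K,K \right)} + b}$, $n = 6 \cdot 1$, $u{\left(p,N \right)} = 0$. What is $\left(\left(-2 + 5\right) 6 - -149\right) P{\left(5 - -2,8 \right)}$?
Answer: $-1169 + 167 \sqrt{7} \approx -727.16$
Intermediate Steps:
$n = 6$
$C{\left(b,K \right)} = \sqrt{b}$ ($C{\left(b,K \right)} = \sqrt{0 + b} = \sqrt{b}$)
$P{\left(d,t \right)} = \sqrt{d} - d$
$\left(\left(-2 + 5\right) 6 - -149\right) P{\left(5 - -2,8 \right)} = \left(\left(-2 + 5\right) 6 - -149\right) \left(\sqrt{5 - -2} - \left(5 - -2\right)\right) = \left(3 \cdot 6 + 149\right) \left(\sqrt{5 + 2} - \left(5 + 2\right)\right) = \left(18 + 149\right) \left(\sqrt{7} - 7\right) = 167 \left(\sqrt{7} - 7\right) = 167 \left(-7 + \sqrt{7}\right) = -1169 + 167 \sqrt{7}$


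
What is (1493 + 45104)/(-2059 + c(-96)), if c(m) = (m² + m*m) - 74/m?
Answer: 2236656/785941 ≈ 2.8458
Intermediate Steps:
c(m) = -74/m + 2*m² (c(m) = (m² + m²) - 74/m = 2*m² - 74/m = -74/m + 2*m²)
(1493 + 45104)/(-2059 + c(-96)) = (1493 + 45104)/(-2059 + 2*(-37 + (-96)³)/(-96)) = 46597/(-2059 + 2*(-1/96)*(-37 - 884736)) = 46597/(-2059 + 2*(-1/96)*(-884773)) = 46597/(-2059 + 884773/48) = 46597/(785941/48) = 46597*(48/785941) = 2236656/785941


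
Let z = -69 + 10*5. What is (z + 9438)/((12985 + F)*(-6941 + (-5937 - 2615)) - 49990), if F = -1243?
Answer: -9419/181968796 ≈ -5.1762e-5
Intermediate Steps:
z = -19 (z = -69 + 50 = -19)
(z + 9438)/((12985 + F)*(-6941 + (-5937 - 2615)) - 49990) = (-19 + 9438)/((12985 - 1243)*(-6941 + (-5937 - 2615)) - 49990) = 9419/(11742*(-6941 - 8552) - 49990) = 9419/(11742*(-15493) - 49990) = 9419/(-181918806 - 49990) = 9419/(-181968796) = 9419*(-1/181968796) = -9419/181968796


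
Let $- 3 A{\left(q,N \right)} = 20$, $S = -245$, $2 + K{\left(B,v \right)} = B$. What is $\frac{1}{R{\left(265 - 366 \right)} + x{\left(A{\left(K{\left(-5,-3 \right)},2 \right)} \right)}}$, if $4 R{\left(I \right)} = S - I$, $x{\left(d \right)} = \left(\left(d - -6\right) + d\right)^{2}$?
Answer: $\frac{9}{160} \approx 0.05625$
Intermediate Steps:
$K{\left(B,v \right)} = -2 + B$
$A{\left(q,N \right)} = - \frac{20}{3}$ ($A{\left(q,N \right)} = \left(- \frac{1}{3}\right) 20 = - \frac{20}{3}$)
$x{\left(d \right)} = \left(6 + 2 d\right)^{2}$ ($x{\left(d \right)} = \left(\left(d + 6\right) + d\right)^{2} = \left(\left(6 + d\right) + d\right)^{2} = \left(6 + 2 d\right)^{2}$)
$R{\left(I \right)} = - \frac{245}{4} - \frac{I}{4}$ ($R{\left(I \right)} = \frac{-245 - I}{4} = - \frac{245}{4} - \frac{I}{4}$)
$\frac{1}{R{\left(265 - 366 \right)} + x{\left(A{\left(K{\left(-5,-3 \right)},2 \right)} \right)}} = \frac{1}{\left(- \frac{245}{4} - \frac{265 - 366}{4}\right) + 4 \left(3 - \frac{20}{3}\right)^{2}} = \frac{1}{\left(- \frac{245}{4} - - \frac{101}{4}\right) + 4 \left(- \frac{11}{3}\right)^{2}} = \frac{1}{\left(- \frac{245}{4} + \frac{101}{4}\right) + 4 \cdot \frac{121}{9}} = \frac{1}{-36 + \frac{484}{9}} = \frac{1}{\frac{160}{9}} = \frac{9}{160}$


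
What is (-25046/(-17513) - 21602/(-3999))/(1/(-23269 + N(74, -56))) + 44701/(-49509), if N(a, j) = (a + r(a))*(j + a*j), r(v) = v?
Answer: -5092060327108942589/1155779138961 ≈ -4.4057e+6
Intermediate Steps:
N(a, j) = 2*a*(j + a*j) (N(a, j) = (a + a)*(j + a*j) = (2*a)*(j + a*j) = 2*a*(j + a*j))
(-25046/(-17513) - 21602/(-3999))/(1/(-23269 + N(74, -56))) + 44701/(-49509) = (-25046/(-17513) - 21602/(-3999))/(1/(-23269 + 2*74*(-56)*(1 + 74))) + 44701/(-49509) = (-25046*(-1/17513) - 21602*(-1/3999))/(1/(-23269 + 2*74*(-56)*75)) + 44701*(-1/49509) = (25046/17513 + 21602/3999)/(1/(-23269 - 621600)) - 44701/49509 = 478474780/(70034487*(1/(-644869))) - 44701/49509 = 478474780/(70034487*(-1/644869)) - 44701/49509 = (478474780/70034487)*(-644869) - 44701/49509 = -308553552903820/70034487 - 44701/49509 = -5092060327108942589/1155779138961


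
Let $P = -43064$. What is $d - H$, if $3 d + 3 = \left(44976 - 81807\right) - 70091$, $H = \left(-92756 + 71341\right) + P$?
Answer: $\frac{86512}{3} \approx 28837.0$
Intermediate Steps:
$H = -64479$ ($H = \left(-92756 + 71341\right) - 43064 = -21415 - 43064 = -64479$)
$d = - \frac{106925}{3}$ ($d = -1 + \frac{\left(44976 - 81807\right) - 70091}{3} = -1 + \frac{-36831 - 70091}{3} = -1 + \frac{1}{3} \left(-106922\right) = -1 - \frac{106922}{3} = - \frac{106925}{3} \approx -35642.0$)
$d - H = - \frac{106925}{3} - -64479 = - \frac{106925}{3} + 64479 = \frac{86512}{3}$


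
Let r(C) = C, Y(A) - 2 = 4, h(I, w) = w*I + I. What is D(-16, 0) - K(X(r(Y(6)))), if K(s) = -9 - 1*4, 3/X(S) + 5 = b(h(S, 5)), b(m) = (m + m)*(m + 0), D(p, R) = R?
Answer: 13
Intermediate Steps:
h(I, w) = I + I*w (h(I, w) = I*w + I = I + I*w)
Y(A) = 6 (Y(A) = 2 + 4 = 6)
b(m) = 2*m² (b(m) = (2*m)*m = 2*m²)
X(S) = 3/(-5 + 72*S²) (X(S) = 3/(-5 + 2*(S*(1 + 5))²) = 3/(-5 + 2*(S*6)²) = 3/(-5 + 2*(6*S)²) = 3/(-5 + 2*(36*S²)) = 3/(-5 + 72*S²))
K(s) = -13 (K(s) = -9 - 4 = -13)
D(-16, 0) - K(X(r(Y(6)))) = 0 - 1*(-13) = 0 + 13 = 13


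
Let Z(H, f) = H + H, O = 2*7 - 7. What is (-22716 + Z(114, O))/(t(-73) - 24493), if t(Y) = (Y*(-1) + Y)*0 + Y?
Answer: 11244/12283 ≈ 0.91541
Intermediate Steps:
t(Y) = Y (t(Y) = (-Y + Y)*0 + Y = 0*0 + Y = 0 + Y = Y)
O = 7 (O = 14 - 7 = 7)
Z(H, f) = 2*H
(-22716 + Z(114, O))/(t(-73) - 24493) = (-22716 + 2*114)/(-73 - 24493) = (-22716 + 228)/(-24566) = -22488*(-1/24566) = 11244/12283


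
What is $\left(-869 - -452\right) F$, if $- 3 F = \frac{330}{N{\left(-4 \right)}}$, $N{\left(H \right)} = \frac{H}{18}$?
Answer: $-206415$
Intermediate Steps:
$N{\left(H \right)} = \frac{H}{18}$ ($N{\left(H \right)} = H \frac{1}{18} = \frac{H}{18}$)
$F = 495$ ($F = - \frac{330 \frac{1}{\frac{1}{18} \left(-4\right)}}{3} = - \frac{330 \frac{1}{- \frac{2}{9}}}{3} = - \frac{330 \left(- \frac{9}{2}\right)}{3} = \left(- \frac{1}{3}\right) \left(-1485\right) = 495$)
$\left(-869 - -452\right) F = \left(-869 - -452\right) 495 = \left(-869 + 452\right) 495 = \left(-417\right) 495 = -206415$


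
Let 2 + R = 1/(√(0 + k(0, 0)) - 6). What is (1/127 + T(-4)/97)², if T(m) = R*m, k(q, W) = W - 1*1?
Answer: 1955946377/207756374809 + 353832*I/1635876967 ≈ 0.0094146 + 0.0002163*I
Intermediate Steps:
k(q, W) = -1 + W (k(q, W) = W - 1 = -1 + W)
R = -2 + (-6 - I)/37 (R = -2 + 1/(√(0 + (-1 + 0)) - 6) = -2 + 1/(√(0 - 1) - 6) = -2 + 1/(√(-1) - 6) = -2 + 1/(I - 6) = -2 + 1/(-6 + I) = -2 + (-6 - I)/37 ≈ -2.1622 - 0.027027*I)
T(m) = m*(-80/37 - I/37) (T(m) = (-80/37 - I/37)*m = m*(-80/37 - I/37))
(1/127 + T(-4)/97)² = (1/127 + (-80/37*(-4) - 1/37*I*(-4))/97)² = (1/127 + (320/37 + 4*I/37)*(1/97))² = (1/127 + (320/3589 + 4*I/3589))² = (44229/455803 + 4*I/3589)²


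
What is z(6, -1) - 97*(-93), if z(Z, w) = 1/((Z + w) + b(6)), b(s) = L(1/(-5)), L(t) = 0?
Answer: 45106/5 ≈ 9021.2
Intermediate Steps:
b(s) = 0
z(Z, w) = 1/(Z + w) (z(Z, w) = 1/((Z + w) + 0) = 1/(Z + w))
z(6, -1) - 97*(-93) = 1/(6 - 1) - 97*(-93) = 1/5 + 9021 = 45106/5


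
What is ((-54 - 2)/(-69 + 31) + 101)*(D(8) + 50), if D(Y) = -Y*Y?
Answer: -27258/19 ≈ -1434.6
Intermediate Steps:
D(Y) = -Y**2
((-54 - 2)/(-69 + 31) + 101)*(D(8) + 50) = ((-54 - 2)/(-69 + 31) + 101)*(-1*8**2 + 50) = (-56/(-38) + 101)*(-1*64 + 50) = (-56*(-1/38) + 101)*(-64 + 50) = (28/19 + 101)*(-14) = (1947/19)*(-14) = -27258/19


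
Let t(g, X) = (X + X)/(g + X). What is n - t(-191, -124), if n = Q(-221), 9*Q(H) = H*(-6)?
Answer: 46162/315 ≈ 146.55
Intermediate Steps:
Q(H) = -2*H/3 (Q(H) = (H*(-6))/9 = (-6*H)/9 = -2*H/3)
n = 442/3 (n = -⅔*(-221) = 442/3 ≈ 147.33)
t(g, X) = 2*X/(X + g) (t(g, X) = (2*X)/(X + g) = 2*X/(X + g))
n - t(-191, -124) = 442/3 - 2*(-124)/(-124 - 191) = 442/3 - 2*(-124)/(-315) = 442/3 - 2*(-124)*(-1)/315 = 442/3 - 1*248/315 = 442/3 - 248/315 = 46162/315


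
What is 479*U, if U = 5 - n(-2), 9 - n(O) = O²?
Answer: 0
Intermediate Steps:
n(O) = 9 - O²
U = 0 (U = 5 - (9 - 1*(-2)²) = 5 - (9 - 1*4) = 5 - (9 - 4) = 5 - 1*5 = 5 - 5 = 0)
479*U = 479*0 = 0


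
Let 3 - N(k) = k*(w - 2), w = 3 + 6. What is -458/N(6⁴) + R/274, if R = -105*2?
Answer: -889499/1242453 ≈ -0.71592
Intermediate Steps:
w = 9
N(k) = 3 - 7*k (N(k) = 3 - k*(9 - 2) = 3 - k*7 = 3 - 7*k)
R = -210
-458/N(6⁴) + R/274 = -458/(3 - 7*6⁴) - 210/274 = -458/(3 - 7*1296) - 210*1/274 = -458/(3 - 9072) - 105/137 = -458/(-9069) - 105/137 = -458*(-1/9069) - 105/137 = 458/9069 - 105/137 = -889499/1242453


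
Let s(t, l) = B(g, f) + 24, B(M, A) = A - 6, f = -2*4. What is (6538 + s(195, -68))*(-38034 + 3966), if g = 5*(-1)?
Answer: -223077264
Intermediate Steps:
g = -5
f = -8
B(M, A) = -6 + A
s(t, l) = 10 (s(t, l) = (-6 - 8) + 24 = -14 + 24 = 10)
(6538 + s(195, -68))*(-38034 + 3966) = (6538 + 10)*(-38034 + 3966) = 6548*(-34068) = -223077264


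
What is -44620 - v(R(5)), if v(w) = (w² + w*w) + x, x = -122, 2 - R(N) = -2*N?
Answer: -44786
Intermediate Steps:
R(N) = 2 + 2*N (R(N) = 2 - (-2)*N = 2 + 2*N)
v(w) = -122 + 2*w² (v(w) = (w² + w*w) - 122 = (w² + w²) - 122 = 2*w² - 122 = -122 + 2*w²)
-44620 - v(R(5)) = -44620 - (-122 + 2*(2 + 2*5)²) = -44620 - (-122 + 2*(2 + 10)²) = -44620 - (-122 + 2*12²) = -44620 - (-122 + 2*144) = -44620 - (-122 + 288) = -44620 - 1*166 = -44620 - 166 = -44786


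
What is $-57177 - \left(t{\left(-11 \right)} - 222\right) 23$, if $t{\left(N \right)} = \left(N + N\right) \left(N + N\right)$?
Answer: $-63203$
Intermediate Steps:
$t{\left(N \right)} = 4 N^{2}$ ($t{\left(N \right)} = 2 N 2 N = 4 N^{2}$)
$-57177 - \left(t{\left(-11 \right)} - 222\right) 23 = -57177 - \left(4 \left(-11\right)^{2} - 222\right) 23 = -57177 - \left(4 \cdot 121 - 222\right) 23 = -57177 - \left(484 - 222\right) 23 = -57177 - 262 \cdot 23 = -57177 - 6026 = -63203$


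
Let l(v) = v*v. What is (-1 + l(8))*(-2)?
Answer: -126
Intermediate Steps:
l(v) = v**2
(-1 + l(8))*(-2) = (-1 + 8**2)*(-2) = (-1 + 64)*(-2) = 63*(-2) = -126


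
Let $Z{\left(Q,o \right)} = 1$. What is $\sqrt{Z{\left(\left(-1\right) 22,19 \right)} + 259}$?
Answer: $2 \sqrt{65} \approx 16.125$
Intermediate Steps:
$\sqrt{Z{\left(\left(-1\right) 22,19 \right)} + 259} = \sqrt{1 + 259} = \sqrt{260} = 2 \sqrt{65}$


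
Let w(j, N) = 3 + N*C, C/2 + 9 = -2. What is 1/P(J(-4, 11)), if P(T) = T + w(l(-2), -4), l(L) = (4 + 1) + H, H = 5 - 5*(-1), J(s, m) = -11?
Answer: 1/80 ≈ 0.012500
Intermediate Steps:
C = -22 (C = -18 + 2*(-2) = -18 - 4 = -22)
H = 10 (H = 5 + 5 = 10)
l(L) = 15 (l(L) = (4 + 1) + 10 = 5 + 10 = 15)
w(j, N) = 3 - 22*N (w(j, N) = 3 + N*(-22) = 3 - 22*N)
P(T) = 91 + T (P(T) = T + (3 - 22*(-4)) = T + (3 + 88) = T + 91 = 91 + T)
1/P(J(-4, 11)) = 1/(91 - 11) = 1/80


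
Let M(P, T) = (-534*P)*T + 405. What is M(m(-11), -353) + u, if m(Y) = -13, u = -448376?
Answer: -2898497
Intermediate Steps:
M(P, T) = 405 - 534*P*T (M(P, T) = -534*P*T + 405 = 405 - 534*P*T)
M(m(-11), -353) + u = (405 - 534*(-13)*(-353)) - 448376 = (405 - 2450526) - 448376 = -2450121 - 448376 = -2898497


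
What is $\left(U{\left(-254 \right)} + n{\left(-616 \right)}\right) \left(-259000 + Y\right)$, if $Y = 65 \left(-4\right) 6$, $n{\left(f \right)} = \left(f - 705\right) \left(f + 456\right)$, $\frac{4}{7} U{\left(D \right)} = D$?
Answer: $-54956142680$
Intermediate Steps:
$U{\left(D \right)} = \frac{7 D}{4}$
$n{\left(f \right)} = \left(-705 + f\right) \left(456 + f\right)$
$Y = -1560$ ($Y = \left(-260\right) 6 = -1560$)
$\left(U{\left(-254 \right)} + n{\left(-616 \right)}\right) \left(-259000 + Y\right) = \left(\frac{7}{4} \left(-254\right) - \left(168096 - 379456\right)\right) \left(-259000 - 1560\right) = \left(- \frac{889}{2} + \left(-321480 + 379456 + 153384\right)\right) \left(-260560\right) = \left(- \frac{889}{2} + 211360\right) \left(-260560\right) = \frac{421831}{2} \left(-260560\right) = -54956142680$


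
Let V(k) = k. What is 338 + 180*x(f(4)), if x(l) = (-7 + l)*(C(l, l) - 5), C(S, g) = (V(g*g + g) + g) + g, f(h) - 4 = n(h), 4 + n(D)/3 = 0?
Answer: -94162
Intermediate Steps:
n(D) = -12 (n(D) = -12 + 3*0 = -12 + 0 = -12)
f(h) = -8 (f(h) = 4 - 12 = -8)
C(S, g) = g² + 3*g (C(S, g) = ((g*g + g) + g) + g = ((g² + g) + g) + g = ((g + g²) + g) + g = (g² + 2*g) + g = g² + 3*g)
x(l) = (-7 + l)*(-5 + l*(3 + l)) (x(l) = (-7 + l)*(l*(3 + l) - 5) = (-7 + l)*(-5 + l*(3 + l)))
338 + 180*x(f(4)) = 338 + 180*(35 + (-8)³ - 26*(-8) - 4*(-8)²) = 338 + 180*(35 - 512 + 208 - 4*64) = 338 + 180*(35 - 512 + 208 - 256) = 338 + 180*(-525) = 338 - 94500 = -94162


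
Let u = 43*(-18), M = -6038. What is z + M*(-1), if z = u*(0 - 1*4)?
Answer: 9134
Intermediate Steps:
u = -774
z = 3096 (z = -774*(0 - 1*4) = -774*(0 - 4) = -774*(-4) = 3096)
z + M*(-1) = 3096 - 6038*(-1) = 3096 + 6038 = 9134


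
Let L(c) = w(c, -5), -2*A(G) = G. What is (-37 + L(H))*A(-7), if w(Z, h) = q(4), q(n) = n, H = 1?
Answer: -231/2 ≈ -115.50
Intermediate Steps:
A(G) = -G/2
w(Z, h) = 4
L(c) = 4
(-37 + L(H))*A(-7) = (-37 + 4)*(-1/2*(-7)) = -33*7/2 = -231/2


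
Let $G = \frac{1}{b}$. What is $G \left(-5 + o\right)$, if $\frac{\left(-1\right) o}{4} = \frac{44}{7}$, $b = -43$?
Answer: $\frac{211}{301} \approx 0.701$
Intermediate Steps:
$o = - \frac{176}{7}$ ($o = - 4 \cdot \frac{44}{7} = - 4 \cdot 44 \cdot \frac{1}{7} = \left(-4\right) \frac{44}{7} = - \frac{176}{7} \approx -25.143$)
$G = - \frac{1}{43}$ ($G = \frac{1}{-43} = - \frac{1}{43} \approx -0.023256$)
$G \left(-5 + o\right) = - \frac{-5 - \frac{176}{7}}{43} = \left(- \frac{1}{43}\right) \left(- \frac{211}{7}\right) = \frac{211}{301}$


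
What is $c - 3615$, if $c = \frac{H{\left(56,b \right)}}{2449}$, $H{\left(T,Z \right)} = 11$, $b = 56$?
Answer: $- \frac{8853124}{2449} \approx -3615.0$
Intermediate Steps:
$c = \frac{11}{2449} \approx 0.0044916$
$c - 3615 = \frac{11}{2449} - 3615 = - \frac{8853124}{2449}$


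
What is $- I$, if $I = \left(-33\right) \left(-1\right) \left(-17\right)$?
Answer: $561$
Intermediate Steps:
$I = -561$ ($I = 33 \left(-17\right) = -561$)
$- I = \left(-1\right) \left(-561\right) = 561$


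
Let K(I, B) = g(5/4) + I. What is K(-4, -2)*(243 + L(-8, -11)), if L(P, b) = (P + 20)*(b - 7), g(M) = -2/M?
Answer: -756/5 ≈ -151.20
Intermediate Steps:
L(P, b) = (-7 + b)*(20 + P) (L(P, b) = (20 + P)*(-7 + b) = (-7 + b)*(20 + P))
K(I, B) = -8/5 + I (K(I, B) = -2/(5/4) + I = -2/(5*(¼)) + I = -2/5/4 + I = -2*⅘ + I = -8/5 + I)
K(-4, -2)*(243 + L(-8, -11)) = (-8/5 - 4)*(243 + (-140 - 7*(-8) + 20*(-11) - 8*(-11))) = -28*(243 + (-140 + 56 - 220 + 88))/5 = -28*(243 - 216)/5 = -28/5*27 = -756/5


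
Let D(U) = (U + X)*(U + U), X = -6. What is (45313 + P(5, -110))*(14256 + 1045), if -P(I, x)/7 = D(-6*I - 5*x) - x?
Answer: -56573565477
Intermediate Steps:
D(U) = 2*U*(-6 + U) (D(U) = (U - 6)*(U + U) = (-6 + U)*(2*U) = 2*U*(-6 + U))
P(I, x) = 7*x - 14*(-6*I - 5*x)*(-6 - 6*I - 5*x) (P(I, x) = -7*(2*(-6*I - 5*x)*(-6 + (-6*I - 5*x)) - x) = -7*(2*(-6*I - 5*x)*(-6 - 6*I - 5*x) - x) = -7*(-x + 2*(-6*I - 5*x)*(-6 - 6*I - 5*x)) = 7*x - 14*(-6*I - 5*x)*(-6 - 6*I - 5*x))
(45313 + P(5, -110))*(14256 + 1045) = (45313 + (7*(-110) - 14*(5*(-110) + 6*5)*(6 + 5*(-110) + 6*5)))*(14256 + 1045) = (45313 + (-770 - 14*(-550 + 30)*(6 - 550 + 30)))*15301 = (45313 + (-770 - 14*(-520)*(-514)))*15301 = (45313 + (-770 - 3741920))*15301 = (45313 - 3742690)*15301 = -3697377*15301 = -56573565477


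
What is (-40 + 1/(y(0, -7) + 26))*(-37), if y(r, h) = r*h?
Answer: 38443/26 ≈ 1478.6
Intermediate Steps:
y(r, h) = h*r
(-40 + 1/(y(0, -7) + 26))*(-37) = (-40 + 1/(-7*0 + 26))*(-37) = (-40 + 1/(0 + 26))*(-37) = (-40 + 1/26)*(-37) = -1039/26*(-37) = 38443/26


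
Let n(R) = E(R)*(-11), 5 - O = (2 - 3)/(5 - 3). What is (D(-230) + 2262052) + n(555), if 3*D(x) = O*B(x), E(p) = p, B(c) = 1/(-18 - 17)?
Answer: 473748859/210 ≈ 2.2559e+6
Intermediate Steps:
B(c) = -1/35 (B(c) = 1/(-35) = -1/35)
O = 11/2 (O = 5 - (2 - 3)/(5 - 3) = 5 - (-1)/2 = 5 - 1*(-½) = 5 + ½ = 11/2 ≈ 5.5000)
D(x) = -11/210 (D(x) = ((11/2)*(-1/35))/3 = (⅓)*(-11/70) = -11/210)
n(R) = -11*R (n(R) = R*(-11) = -11*R)
(D(-230) + 2262052) + n(555) = (-11/210 + 2262052) - 11*555 = 475030909/210 - 6105 = 473748859/210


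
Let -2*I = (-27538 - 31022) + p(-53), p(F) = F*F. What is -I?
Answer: -55751/2 ≈ -27876.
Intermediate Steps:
p(F) = F²
I = 55751/2 (I = -((-27538 - 31022) + (-53)²)/2 = -(-58560 + 2809)/2 = -½*(-55751) = 55751/2 ≈ 27876.)
-I = -1*55751/2 = -55751/2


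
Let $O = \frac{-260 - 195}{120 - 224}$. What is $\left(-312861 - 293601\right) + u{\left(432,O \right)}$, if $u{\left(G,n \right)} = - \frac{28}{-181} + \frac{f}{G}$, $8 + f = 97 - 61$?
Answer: $- \frac{11855114885}{19548} \approx -6.0646 \cdot 10^{5}$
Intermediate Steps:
$O = \frac{35}{8}$ ($O = - \frac{455}{-104} = \left(-455\right) \left(- \frac{1}{104}\right) = \frac{35}{8} \approx 4.375$)
$f = 28$ ($f = -8 + \left(97 - 61\right) = -8 + 36 = 28$)
$u{\left(G,n \right)} = \frac{28}{181} + \frac{28}{G}$ ($u{\left(G,n \right)} = - \frac{28}{-181} + \frac{28}{G} = \left(-28\right) \left(- \frac{1}{181}\right) + \frac{28}{G} = \frac{28}{181} + \frac{28}{G}$)
$\left(-312861 - 293601\right) + u{\left(432,O \right)} = \left(-312861 - 293601\right) + \left(\frac{28}{181} + \frac{28}{432}\right) = -606462 + \left(\frac{28}{181} + 28 \cdot \frac{1}{432}\right) = -606462 + \left(\frac{28}{181} + \frac{7}{108}\right) = -606462 + \frac{4291}{19548} = - \frac{11855114885}{19548}$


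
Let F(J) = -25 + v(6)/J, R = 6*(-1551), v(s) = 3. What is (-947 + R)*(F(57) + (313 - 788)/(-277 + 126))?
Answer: 641314897/2869 ≈ 2.2353e+5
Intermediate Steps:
R = -9306
F(J) = -25 + 3/J
(-947 + R)*(F(57) + (313 - 788)/(-277 + 126)) = (-947 - 9306)*((-25 + 3/57) + (313 - 788)/(-277 + 126)) = -10253*((-25 + 3*(1/57)) - 475/(-151)) = -10253*((-25 + 1/19) - 475*(-1/151)) = -10253*(-474/19 + 475/151) = -10253*(-62549/2869) = 641314897/2869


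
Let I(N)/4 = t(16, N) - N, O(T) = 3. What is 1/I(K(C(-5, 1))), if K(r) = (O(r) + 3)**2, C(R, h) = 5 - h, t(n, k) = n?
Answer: -1/80 ≈ -0.012500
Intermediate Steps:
K(r) = 36 (K(r) = (3 + 3)**2 = 6**2 = 36)
I(N) = 64 - 4*N (I(N) = 4*(16 - N) = 64 - 4*N)
1/I(K(C(-5, 1))) = 1/(64 - 4*36) = 1/(64 - 144) = 1/(-80) = -1/80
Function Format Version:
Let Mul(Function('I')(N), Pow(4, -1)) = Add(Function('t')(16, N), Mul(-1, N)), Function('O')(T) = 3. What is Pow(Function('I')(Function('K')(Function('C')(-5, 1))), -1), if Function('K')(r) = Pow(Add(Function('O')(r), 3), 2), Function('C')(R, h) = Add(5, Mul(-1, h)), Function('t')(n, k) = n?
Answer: Rational(-1, 80) ≈ -0.012500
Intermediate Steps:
Function('K')(r) = 36 (Function('K')(r) = Pow(Add(3, 3), 2) = Pow(6, 2) = 36)
Function('I')(N) = Add(64, Mul(-4, N)) (Function('I')(N) = Mul(4, Add(16, Mul(-1, N))) = Add(64, Mul(-4, N)))
Pow(Function('I')(Function('K')(Function('C')(-5, 1))), -1) = Pow(Add(64, Mul(-4, 36)), -1) = Pow(Add(64, -144), -1) = Pow(-80, -1) = Rational(-1, 80)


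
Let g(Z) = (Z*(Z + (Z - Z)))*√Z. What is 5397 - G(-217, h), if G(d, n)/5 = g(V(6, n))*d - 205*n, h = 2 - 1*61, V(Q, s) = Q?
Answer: -55078 + 39060*√6 ≈ 40599.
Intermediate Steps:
h = -59 (h = 2 - 61 = -59)
g(Z) = Z^(5/2) (g(Z) = (Z*(Z + 0))*√Z = (Z*Z)*√Z = Z²*√Z = Z^(5/2))
G(d, n) = -1025*n + 180*d*√6 (G(d, n) = 5*(6^(5/2)*d - 205*n) = 5*((36*√6)*d - 205*n) = 5*(36*d*√6 - 205*n) = 5*(-205*n + 36*d*√6) = -1025*n + 180*d*√6)
5397 - G(-217, h) = 5397 - (-1025*(-59) + 180*(-217)*√6) = 5397 - (60475 - 39060*√6) = 5397 + (-60475 + 39060*√6) = -55078 + 39060*√6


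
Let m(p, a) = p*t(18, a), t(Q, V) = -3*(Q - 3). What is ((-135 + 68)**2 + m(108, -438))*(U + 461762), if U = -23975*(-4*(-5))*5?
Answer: 718158798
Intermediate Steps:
t(Q, V) = 9 - 3*Q (t(Q, V) = -3*(-3 + Q) = 9 - 3*Q)
m(p, a) = -45*p (m(p, a) = p*(9 - 3*18) = p*(9 - 54) = p*(-45) = -45*p)
U = -2397500 (U = -479500*5 = -23975*100 = -2397500)
((-135 + 68)**2 + m(108, -438))*(U + 461762) = ((-135 + 68)**2 - 45*108)*(-2397500 + 461762) = ((-67)**2 - 4860)*(-1935738) = (4489 - 4860)*(-1935738) = -371*(-1935738) = 718158798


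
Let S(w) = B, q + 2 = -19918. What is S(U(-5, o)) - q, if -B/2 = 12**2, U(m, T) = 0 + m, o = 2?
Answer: 19632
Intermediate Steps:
U(m, T) = m
q = -19920 (q = -2 - 19918 = -19920)
B = -288 (B = -2*12**2 = -2*144 = -288)
S(w) = -288
S(U(-5, o)) - q = -288 - 1*(-19920) = -288 + 19920 = 19632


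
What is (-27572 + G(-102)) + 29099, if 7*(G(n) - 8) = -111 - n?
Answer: 10736/7 ≈ 1533.7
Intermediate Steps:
G(n) = -55/7 - n/7 (G(n) = 8 + (-111 - n)/7 = 8 + (-111/7 - n/7) = -55/7 - n/7)
(-27572 + G(-102)) + 29099 = (-27572 + (-55/7 - 1/7*(-102))) + 29099 = (-27572 + (-55/7 + 102/7)) + 29099 = (-27572 + 47/7) + 29099 = -192957/7 + 29099 = 10736/7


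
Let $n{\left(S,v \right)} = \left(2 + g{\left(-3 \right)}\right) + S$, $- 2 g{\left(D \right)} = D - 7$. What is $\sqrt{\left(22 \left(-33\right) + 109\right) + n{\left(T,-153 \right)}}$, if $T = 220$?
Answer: $i \sqrt{390} \approx 19.748 i$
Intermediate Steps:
$g{\left(D \right)} = \frac{7}{2} - \frac{D}{2}$ ($g{\left(D \right)} = - \frac{D - 7}{2} = - \frac{-7 + D}{2} = \frac{7}{2} - \frac{D}{2}$)
$n{\left(S,v \right)} = 7 + S$ ($n{\left(S,v \right)} = \left(2 + \left(\frac{7}{2} - - \frac{3}{2}\right)\right) + S = \left(2 + \left(\frac{7}{2} + \frac{3}{2}\right)\right) + S = \left(2 + 5\right) + S = 7 + S$)
$\sqrt{\left(22 \left(-33\right) + 109\right) + n{\left(T,-153 \right)}} = \sqrt{\left(22 \left(-33\right) + 109\right) + \left(7 + 220\right)} = \sqrt{\left(-726 + 109\right) + 227} = \sqrt{-617 + 227} = \sqrt{-390} = i \sqrt{390}$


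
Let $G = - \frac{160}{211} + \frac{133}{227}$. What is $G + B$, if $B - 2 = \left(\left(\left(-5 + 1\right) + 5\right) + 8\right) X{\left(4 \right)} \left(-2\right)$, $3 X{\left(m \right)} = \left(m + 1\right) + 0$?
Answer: $- \frac{1349373}{47897} \approx -28.172$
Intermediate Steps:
$X{\left(m \right)} = \frac{1}{3} + \frac{m}{3}$ ($X{\left(m \right)} = \frac{\left(m + 1\right) + 0}{3} = \frac{\left(1 + m\right) + 0}{3} = \frac{1 + m}{3} = \frac{1}{3} + \frac{m}{3}$)
$B = -28$ ($B = 2 + \left(\left(\left(-5 + 1\right) + 5\right) + 8\right) \left(\frac{1}{3} + \frac{1}{3} \cdot 4\right) \left(-2\right) = 2 + \left(\left(-4 + 5\right) + 8\right) \left(\frac{1}{3} + \frac{4}{3}\right) \left(-2\right) = 2 + \left(1 + 8\right) \frac{5}{3} \left(-2\right) = 2 + 9 \left(- \frac{10}{3}\right) = 2 - 30 = -28$)
$G = - \frac{8257}{47897}$ ($G = \left(-160\right) \frac{1}{211} + 133 \cdot \frac{1}{227} = - \frac{160}{211} + \frac{133}{227} = - \frac{8257}{47897} \approx -0.17239$)
$G + B = - \frac{8257}{47897} - 28 = - \frac{1349373}{47897}$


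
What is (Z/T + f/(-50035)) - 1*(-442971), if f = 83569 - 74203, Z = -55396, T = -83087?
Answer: 1841546746997713/4157258045 ≈ 4.4297e+5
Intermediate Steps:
f = 9366
(Z/T + f/(-50035)) - 1*(-442971) = (-55396/(-83087) + 9366/(-50035)) - 1*(-442971) = (-55396*(-1/83087) + 9366*(-1/50035)) + 442971 = (55396/83087 - 9366/50035) + 442971 = 1993546018/4157258045 + 442971 = 1841546746997713/4157258045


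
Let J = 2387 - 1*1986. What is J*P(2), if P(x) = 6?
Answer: 2406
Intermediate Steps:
J = 401 (J = 2387 - 1986 = 401)
J*P(2) = 401*6 = 2406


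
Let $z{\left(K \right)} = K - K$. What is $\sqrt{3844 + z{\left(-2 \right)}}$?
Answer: $62$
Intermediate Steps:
$z{\left(K \right)} = 0$
$\sqrt{3844 + z{\left(-2 \right)}} = \sqrt{3844 + 0} = \sqrt{3844} = 62$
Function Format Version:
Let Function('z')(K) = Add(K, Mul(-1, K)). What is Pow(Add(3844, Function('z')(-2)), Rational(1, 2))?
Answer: 62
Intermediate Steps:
Function('z')(K) = 0
Pow(Add(3844, Function('z')(-2)), Rational(1, 2)) = Pow(Add(3844, 0), Rational(1, 2)) = Pow(3844, Rational(1, 2)) = 62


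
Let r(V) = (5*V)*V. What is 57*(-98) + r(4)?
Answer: -5506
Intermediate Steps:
r(V) = 5*V**2
57*(-98) + r(4) = 57*(-98) + 5*4**2 = -5586 + 5*16 = -5586 + 80 = -5506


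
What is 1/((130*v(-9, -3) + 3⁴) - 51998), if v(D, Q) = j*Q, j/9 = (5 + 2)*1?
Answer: -1/76487 ≈ -1.3074e-5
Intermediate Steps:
j = 63 (j = 9*((5 + 2)*1) = 9*(7*1) = 9*7 = 63)
v(D, Q) = 63*Q
1/((130*v(-9, -3) + 3⁴) - 51998) = 1/((130*(63*(-3)) + 3⁴) - 51998) = 1/((130*(-189) + 81) - 51998) = 1/((-24570 + 81) - 51998) = 1/(-24489 - 51998) = 1/(-76487) = -1/76487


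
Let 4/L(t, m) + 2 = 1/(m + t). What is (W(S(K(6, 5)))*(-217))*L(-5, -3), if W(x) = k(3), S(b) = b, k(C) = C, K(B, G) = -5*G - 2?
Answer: 20832/17 ≈ 1225.4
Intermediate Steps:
K(B, G) = -2 - 5*G
L(t, m) = 4/(-2 + 1/(m + t))
W(x) = 3
(W(S(K(6, 5)))*(-217))*L(-5, -3) = (3*(-217))*(4*(-1*(-3) - 1*(-5))/(-1 + 2*(-3) + 2*(-5))) = -2604*(3 + 5)/(-1 - 6 - 10) = -2604*8/(-17) = -2604*(-1)*8/17 = -651*(-32/17) = 20832/17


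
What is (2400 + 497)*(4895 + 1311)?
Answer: 17978782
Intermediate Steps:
(2400 + 497)*(4895 + 1311) = 2897*6206 = 17978782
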